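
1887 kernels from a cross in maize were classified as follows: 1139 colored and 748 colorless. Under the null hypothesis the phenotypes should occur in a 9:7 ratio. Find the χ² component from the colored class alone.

5.668

The 9:7 ratio has 16 parts, so with N = 1887 the expected counts are:
  colored: 1887 × 9/16 = 1061.4375
  colorless: 1887 × 7/16 = 825.5625
Contribution of colored: (1139 − 1061.4375)² / 1061.4375 = 5.6677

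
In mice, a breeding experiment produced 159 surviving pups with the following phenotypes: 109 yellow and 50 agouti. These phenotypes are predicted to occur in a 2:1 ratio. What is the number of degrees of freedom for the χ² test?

1

A goodness-of-fit test with 2 phenotype classes has df = 2 − 1 = 1.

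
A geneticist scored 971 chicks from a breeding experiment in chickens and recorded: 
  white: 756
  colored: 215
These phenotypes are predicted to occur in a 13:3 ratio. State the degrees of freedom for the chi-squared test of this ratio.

1

A goodness-of-fit test with 2 phenotype classes has df = 2 − 1 = 1.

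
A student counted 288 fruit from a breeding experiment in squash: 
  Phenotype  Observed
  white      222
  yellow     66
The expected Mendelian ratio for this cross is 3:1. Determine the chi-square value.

The 3:1 ratio has 4 parts, so with N = 288 the expected counts are:
  white: 288 × 3/4 = 216
  yellow: 288 × 1/4 = 72
χ² = Σ (O − E)² / E
  white: (222 − 216)² / 216 = 0.1667
  yellow: (66 − 72)² / 72 = 0.5000
χ² = 0.1667 + 0.5000 = 0.6667 ≈ 0.667

0.667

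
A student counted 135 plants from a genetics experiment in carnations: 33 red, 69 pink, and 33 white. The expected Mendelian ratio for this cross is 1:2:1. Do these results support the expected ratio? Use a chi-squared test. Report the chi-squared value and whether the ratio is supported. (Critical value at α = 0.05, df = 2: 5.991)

0.067; consistent

Under the 1:2:1 hypothesis (Σ ratio = 4, N = 135):
  red: 135 × 1/4 = 33.75
  pink: 135 × 2/4 = 67.5
  white: 135 × 1/4 = 33.75
χ² = Σ (O − E)² / E
  red: (33 − 33.75)² / 33.75 = 0.0167
  pink: (69 − 67.5)² / 67.5 = 0.0333
  white: (33 − 33.75)² / 33.75 = 0.0167
χ² = 0.0167 + 0.0333 + 0.0167 = 0.0667 ≈ 0.067
Degrees of freedom = 3 − 1 = 2; critical value at α = 0.05 is 5.991.
Since 0.067 < 5.991, we fail to reject the null hypothesis — the data are consistent with the 1:2:1 ratio.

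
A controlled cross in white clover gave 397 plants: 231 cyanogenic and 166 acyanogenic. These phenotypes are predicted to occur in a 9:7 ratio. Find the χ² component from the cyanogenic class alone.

0.265

Total ratio parts = 16. Expected numbers out of 397:
  cyanogenic: 397 × 9/16 = 223.3125
  acyanogenic: 397 × 7/16 = 173.6875
Contribution of cyanogenic: (231 − 223.3125)² / 223.3125 = 0.2646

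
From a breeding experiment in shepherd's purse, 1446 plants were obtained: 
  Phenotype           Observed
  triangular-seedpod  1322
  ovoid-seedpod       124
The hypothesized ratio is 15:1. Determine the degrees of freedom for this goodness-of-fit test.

1

A goodness-of-fit test with 2 phenotype classes has df = 2 − 1 = 1.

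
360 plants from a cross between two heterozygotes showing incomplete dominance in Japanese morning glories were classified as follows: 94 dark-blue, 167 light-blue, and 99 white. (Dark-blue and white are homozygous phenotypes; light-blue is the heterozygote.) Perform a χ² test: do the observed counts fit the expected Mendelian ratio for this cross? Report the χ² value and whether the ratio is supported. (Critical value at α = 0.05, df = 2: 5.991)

2.017; consistent

With incomplete dominance, a heterozygote × heterozygote cross gives a 1:2:1 phenotypic ratio.
Under the 1:2:1 hypothesis (Σ ratio = 4, N = 360):
  dark-blue: 360 × 1/4 = 90
  light-blue: 360 × 2/4 = 180
  white: 360 × 1/4 = 90
χ² = Σ (O − E)² / E
  dark-blue: (94 − 90)² / 90 = 0.1778
  light-blue: (167 − 180)² / 180 = 0.9389
  white: (99 − 90)² / 90 = 0.9000
χ² = 0.1778 + 0.9389 + 0.9000 = 2.0167 ≈ 2.017
Degrees of freedom = 3 − 1 = 2; critical value at α = 0.05 is 5.991.
Since 2.017 < 5.991, we fail to reject the null hypothesis — the data are consistent with the 1:2:1 ratio.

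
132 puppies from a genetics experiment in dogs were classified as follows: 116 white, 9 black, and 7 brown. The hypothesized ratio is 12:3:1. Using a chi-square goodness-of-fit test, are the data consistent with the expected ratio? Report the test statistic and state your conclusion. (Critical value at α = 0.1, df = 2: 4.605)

13.131; not consistent

The 12:3:1 ratio has 16 parts, so with N = 132 the expected counts are:
  white: 132 × 12/16 = 99
  black: 132 × 3/16 = 24.75
  brown: 132 × 1/16 = 8.25
χ² = Σ (O − E)² / E
  white: (116 − 99)² / 99 = 2.9192
  black: (9 − 24.75)² / 24.75 = 10.0227
  brown: (7 − 8.25)² / 8.25 = 0.1894
χ² = 2.9192 + 10.0227 + 0.1894 = 13.1313 ≈ 13.131
Degrees of freedom = 3 − 1 = 2; critical value at α = 0.1 is 4.605.
Since 13.131 > 4.605, we reject the null hypothesis — the data do not fit the 12:3:1 ratio.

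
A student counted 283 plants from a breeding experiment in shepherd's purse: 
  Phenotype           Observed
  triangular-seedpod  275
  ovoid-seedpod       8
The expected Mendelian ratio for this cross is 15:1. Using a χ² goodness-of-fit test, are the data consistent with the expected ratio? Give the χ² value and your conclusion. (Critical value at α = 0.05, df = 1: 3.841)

5.660; not consistent

Expected counts for N = 283 under a 15:1 ratio (total parts = 16):
  triangular-seedpod: 283 × 15/16 = 265.3125
  ovoid-seedpod: 283 × 1/16 = 17.6875
χ² = Σ (O − E)² / E
  triangular-seedpod: (275 − 265.3125)² / 265.3125 = 0.3537
  ovoid-seedpod: (8 − 17.6875)² / 17.6875 = 5.3059
χ² = 0.3537 + 5.3059 = 5.6596 ≈ 5.660
Degrees of freedom = 2 − 1 = 1; critical value at α = 0.05 is 3.841.
Since 5.660 > 3.841, we reject the null hypothesis — the data do not fit the 15:1 ratio.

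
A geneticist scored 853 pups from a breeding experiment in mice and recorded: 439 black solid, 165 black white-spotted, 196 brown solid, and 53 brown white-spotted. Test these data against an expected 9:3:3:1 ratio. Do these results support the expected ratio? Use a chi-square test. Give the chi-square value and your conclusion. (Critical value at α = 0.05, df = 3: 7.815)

Total ratio parts = 16. Expected numbers out of 853:
  black solid: 853 × 9/16 = 479.8125
  black white-spotted: 853 × 3/16 = 159.9375
  brown solid: 853 × 3/16 = 159.9375
  brown white-spotted: 853 × 1/16 = 53.3125
χ² = Σ (O − E)² / E
  black solid: (439 − 479.8125)² / 479.8125 = 3.4715
  black white-spotted: (165 − 159.9375)² / 159.9375 = 0.1602
  brown solid: (196 − 159.9375)² / 159.9375 = 8.1313
  brown white-spotted: (53 − 53.3125)² / 53.3125 = 0.0018
χ² = 3.4715 + 0.1602 + 8.1313 + 0.0018 = 11.7648 ≈ 11.765
Degrees of freedom = 4 − 1 = 3; critical value at α = 0.05 is 7.815.
Since 11.765 > 7.815, we reject the null hypothesis — the data do not fit the 9:3:3:1 ratio.

11.765; not consistent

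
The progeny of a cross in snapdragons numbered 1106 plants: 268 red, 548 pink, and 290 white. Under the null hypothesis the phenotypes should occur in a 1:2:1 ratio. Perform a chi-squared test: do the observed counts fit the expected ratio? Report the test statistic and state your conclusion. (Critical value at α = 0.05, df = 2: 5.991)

The 1:2:1 ratio has 4 parts, so with N = 1106 the expected counts are:
  red: 1106 × 1/4 = 276.5
  pink: 1106 × 2/4 = 553
  white: 1106 × 1/4 = 276.5
χ² = Σ (O − E)² / E
  red: (268 − 276.5)² / 276.5 = 0.2613
  pink: (548 − 553)² / 553 = 0.0452
  white: (290 − 276.5)² / 276.5 = 0.6591
χ² = 0.2613 + 0.0452 + 0.6591 = 0.9656 ≈ 0.966
Degrees of freedom = 3 − 1 = 2; critical value at α = 0.05 is 5.991.
Since 0.966 < 5.991, we fail to reject the null hypothesis — the data are consistent with the 1:2:1 ratio.

0.966; consistent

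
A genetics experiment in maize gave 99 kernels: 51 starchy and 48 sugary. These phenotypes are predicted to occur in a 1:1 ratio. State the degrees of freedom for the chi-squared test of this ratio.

1

A goodness-of-fit test with 2 phenotype classes has df = 2 − 1 = 1.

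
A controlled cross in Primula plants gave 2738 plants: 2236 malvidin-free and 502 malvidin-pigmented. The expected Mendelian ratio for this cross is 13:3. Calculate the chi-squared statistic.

0.310

Expected counts for N = 2738 under a 13:3 ratio (total parts = 16):
  malvidin-free: 2738 × 13/16 = 2224.625
  malvidin-pigmented: 2738 × 3/16 = 513.375
χ² = Σ (O − E)² / E
  malvidin-free: (2236 − 2224.625)² / 2224.625 = 0.0582
  malvidin-pigmented: (502 − 513.375)² / 513.375 = 0.2520
χ² = 0.0582 + 0.2520 = 0.3102 ≈ 0.310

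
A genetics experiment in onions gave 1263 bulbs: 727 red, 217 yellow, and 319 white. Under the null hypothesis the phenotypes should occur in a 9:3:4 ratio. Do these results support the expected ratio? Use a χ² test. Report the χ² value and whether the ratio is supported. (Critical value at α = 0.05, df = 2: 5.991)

Under the 9:3:4 hypothesis (Σ ratio = 16, N = 1263):
  red: 1263 × 9/16 = 710.4375
  yellow: 1263 × 3/16 = 236.8125
  white: 1263 × 4/16 = 315.75
χ² = Σ (O − E)² / E
  red: (727 − 710.4375)² / 710.4375 = 0.3861
  yellow: (217 − 236.8125)² / 236.8125 = 1.6576
  white: (319 − 315.75)² / 315.75 = 0.0335
χ² = 0.3861 + 1.6576 + 0.0335 = 2.0772 ≈ 2.077
Degrees of freedom = 3 − 1 = 2; critical value at α = 0.05 is 5.991.
Since 2.077 < 5.991, we fail to reject the null hypothesis — the data are consistent with the 9:3:4 ratio.

2.077; consistent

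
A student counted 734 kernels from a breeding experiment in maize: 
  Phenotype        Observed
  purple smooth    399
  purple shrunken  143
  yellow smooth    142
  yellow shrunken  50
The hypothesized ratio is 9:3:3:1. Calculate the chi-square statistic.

Under the 9:3:3:1 hypothesis (Σ ratio = 16, N = 734):
  purple smooth: 734 × 9/16 = 412.875
  purple shrunken: 734 × 3/16 = 137.625
  yellow smooth: 734 × 3/16 = 137.625
  yellow shrunken: 734 × 1/16 = 45.875
χ² = Σ (O − E)² / E
  purple smooth: (399 − 412.875)² / 412.875 = 0.4663
  purple shrunken: (143 − 137.625)² / 137.625 = 0.2099
  yellow smooth: (142 − 137.625)² / 137.625 = 0.1391
  yellow shrunken: (50 − 45.875)² / 45.875 = 0.3709
χ² = 0.4663 + 0.2099 + 0.1391 + 0.3709 = 1.1862 ≈ 1.186

1.186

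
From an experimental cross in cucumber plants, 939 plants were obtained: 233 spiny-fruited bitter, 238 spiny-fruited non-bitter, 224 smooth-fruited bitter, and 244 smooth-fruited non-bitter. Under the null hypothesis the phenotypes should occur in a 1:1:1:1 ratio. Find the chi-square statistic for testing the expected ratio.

0.915

Under the 1:1:1:1 hypothesis (Σ ratio = 4, N = 939):
  spiny-fruited bitter: 939 × 1/4 = 234.75
  spiny-fruited non-bitter: 939 × 1/4 = 234.75
  smooth-fruited bitter: 939 × 1/4 = 234.75
  smooth-fruited non-bitter: 939 × 1/4 = 234.75
χ² = Σ (O − E)² / E
  spiny-fruited bitter: (233 − 234.75)² / 234.75 = 0.0130
  spiny-fruited non-bitter: (238 − 234.75)² / 234.75 = 0.0450
  smooth-fruited bitter: (224 − 234.75)² / 234.75 = 0.4923
  smooth-fruited non-bitter: (244 − 234.75)² / 234.75 = 0.3645
χ² = 0.0130 + 0.0450 + 0.4923 + 0.3645 = 0.9148 ≈ 0.915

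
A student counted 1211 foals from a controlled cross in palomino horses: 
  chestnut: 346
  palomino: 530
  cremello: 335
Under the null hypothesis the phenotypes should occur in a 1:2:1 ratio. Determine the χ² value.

Total ratio parts = 4. Expected numbers out of 1211:
  chestnut: 1211 × 1/4 = 302.75
  palomino: 1211 × 2/4 = 605.5
  cremello: 1211 × 1/4 = 302.75
χ² = Σ (O − E)² / E
  chestnut: (346 − 302.75)² / 302.75 = 6.1786
  palomino: (530 − 605.5)² / 605.5 = 9.4141
  cremello: (335 − 302.75)² / 302.75 = 3.4354
χ² = 6.1786 + 9.4141 + 3.4354 = 19.0281 ≈ 19.028

19.028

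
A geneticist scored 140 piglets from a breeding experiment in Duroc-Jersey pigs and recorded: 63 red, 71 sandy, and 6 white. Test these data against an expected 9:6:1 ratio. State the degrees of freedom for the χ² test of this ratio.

A goodness-of-fit test with 3 phenotype classes has df = 3 − 1 = 2.

2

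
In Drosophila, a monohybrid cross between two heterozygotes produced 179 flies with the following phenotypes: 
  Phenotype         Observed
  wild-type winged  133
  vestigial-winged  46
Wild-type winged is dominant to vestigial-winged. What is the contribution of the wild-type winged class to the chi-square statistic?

For a monohybrid cross between heterozygotes with complete dominance, the expected phenotypic ratio is 3:1.
Under the 3:1 hypothesis (Σ ratio = 4, N = 179):
  wild-type winged: 179 × 3/4 = 134.25
  vestigial-winged: 179 × 1/4 = 44.75
Contribution of wild-type winged: (133 − 134.25)² / 134.25 = 0.0116

0.012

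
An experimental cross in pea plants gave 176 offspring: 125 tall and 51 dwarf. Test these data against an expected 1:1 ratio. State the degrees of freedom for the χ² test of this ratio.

A goodness-of-fit test with 2 phenotype classes has df = 2 − 1 = 1.

1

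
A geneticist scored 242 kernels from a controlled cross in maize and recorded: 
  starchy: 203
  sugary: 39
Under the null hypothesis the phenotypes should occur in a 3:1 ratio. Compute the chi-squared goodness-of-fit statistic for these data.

10.187

Expected counts for N = 242 under a 3:1 ratio (total parts = 4):
  starchy: 242 × 3/4 = 181.5
  sugary: 242 × 1/4 = 60.5
χ² = Σ (O − E)² / E
  starchy: (203 − 181.5)² / 181.5 = 2.5468
  sugary: (39 − 60.5)² / 60.5 = 7.6405
χ² = 2.5468 + 7.6405 = 10.1873 ≈ 10.187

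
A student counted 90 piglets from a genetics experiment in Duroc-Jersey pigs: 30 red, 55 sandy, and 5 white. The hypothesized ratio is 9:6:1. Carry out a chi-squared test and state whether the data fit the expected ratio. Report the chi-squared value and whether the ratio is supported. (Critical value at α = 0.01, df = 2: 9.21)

21.852; not consistent

The 9:6:1 ratio has 16 parts, so with N = 90 the expected counts are:
  red: 90 × 9/16 = 50.625
  sandy: 90 × 6/16 = 33.75
  white: 90 × 1/16 = 5.625
χ² = Σ (O − E)² / E
  red: (30 − 50.625)² / 50.625 = 8.4028
  sandy: (55 − 33.75)² / 33.75 = 13.3796
  white: (5 − 5.625)² / 5.625 = 0.0694
χ² = 8.4028 + 13.3796 + 0.0694 = 21.8518 ≈ 21.852
Degrees of freedom = 3 − 1 = 2; critical value at α = 0.01 is 9.21.
Since 21.852 > 9.21, we reject the null hypothesis — the data do not fit the 9:6:1 ratio.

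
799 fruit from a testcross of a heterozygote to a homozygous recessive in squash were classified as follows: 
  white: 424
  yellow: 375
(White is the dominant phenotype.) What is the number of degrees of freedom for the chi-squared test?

1

A testcross of a heterozygote (Aa × aa) gives a 1:1 phenotypic ratio.
A goodness-of-fit test with 2 phenotype classes has df = 2 − 1 = 1.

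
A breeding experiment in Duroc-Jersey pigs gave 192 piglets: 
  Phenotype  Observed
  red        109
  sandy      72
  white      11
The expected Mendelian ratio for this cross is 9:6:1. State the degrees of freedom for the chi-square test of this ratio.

2

A goodness-of-fit test with 3 phenotype classes has df = 3 − 1 = 2.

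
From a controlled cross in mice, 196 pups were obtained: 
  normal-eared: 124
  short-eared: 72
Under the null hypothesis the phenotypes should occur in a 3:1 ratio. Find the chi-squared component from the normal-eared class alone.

Total ratio parts = 4. Expected numbers out of 196:
  normal-eared: 196 × 3/4 = 147
  short-eared: 196 × 1/4 = 49
Contribution of normal-eared: (124 − 147)² / 147 = 3.5986

3.599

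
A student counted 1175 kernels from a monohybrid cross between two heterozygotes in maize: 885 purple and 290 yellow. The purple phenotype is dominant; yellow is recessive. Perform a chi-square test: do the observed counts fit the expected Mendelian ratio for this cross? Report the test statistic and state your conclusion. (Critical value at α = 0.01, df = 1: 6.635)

0.064; consistent

For a monohybrid cross between heterozygotes with complete dominance, the expected phenotypic ratio is 3:1.
Expected counts for N = 1175 under a 3:1 ratio (total parts = 4):
  purple: 1175 × 3/4 = 881.25
  yellow: 1175 × 1/4 = 293.75
χ² = Σ (O − E)² / E
  purple: (885 − 881.25)² / 881.25 = 0.0160
  yellow: (290 − 293.75)² / 293.75 = 0.0479
χ² = 0.0160 + 0.0479 = 0.0639 ≈ 0.064
Degrees of freedom = 2 − 1 = 1; critical value at α = 0.01 is 6.635.
Since 0.064 < 6.635, we fail to reject the null hypothesis — the data are consistent with the 3:1 ratio.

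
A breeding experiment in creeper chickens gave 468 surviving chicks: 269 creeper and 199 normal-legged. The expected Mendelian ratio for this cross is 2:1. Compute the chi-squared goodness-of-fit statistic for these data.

17.779

Total ratio parts = 3. Expected numbers out of 468:
  creeper: 468 × 2/3 = 312
  normal-legged: 468 × 1/3 = 156
χ² = Σ (O − E)² / E
  creeper: (269 − 312)² / 312 = 5.9263
  normal-legged: (199 − 156)² / 156 = 11.8526
χ² = 5.9263 + 11.8526 = 17.7789 ≈ 17.779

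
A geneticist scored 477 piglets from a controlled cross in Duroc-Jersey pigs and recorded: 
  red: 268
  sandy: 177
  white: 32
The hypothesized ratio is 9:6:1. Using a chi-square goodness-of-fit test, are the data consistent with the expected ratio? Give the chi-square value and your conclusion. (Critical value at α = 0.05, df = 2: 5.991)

The 9:6:1 ratio has 16 parts, so with N = 477 the expected counts are:
  red: 477 × 9/16 = 268.3125
  sandy: 477 × 6/16 = 178.875
  white: 477 × 1/16 = 29.8125
χ² = Σ (O − E)² / E
  red: (268 − 268.3125)² / 268.3125 = 0.0004
  sandy: (177 − 178.875)² / 178.875 = 0.0197
  white: (32 − 29.8125)² / 29.8125 = 0.1605
χ² = 0.0004 + 0.0197 + 0.1605 = 0.1806 ≈ 0.181
Degrees of freedom = 3 − 1 = 2; critical value at α = 0.05 is 5.991.
Since 0.181 < 5.991, we fail to reject the null hypothesis — the data are consistent with the 9:6:1 ratio.

0.181; consistent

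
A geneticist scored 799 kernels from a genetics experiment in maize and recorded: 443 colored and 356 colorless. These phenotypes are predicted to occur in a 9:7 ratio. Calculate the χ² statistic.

Under the 9:7 hypothesis (Σ ratio = 16, N = 799):
  colored: 799 × 9/16 = 449.4375
  colorless: 799 × 7/16 = 349.5625
χ² = Σ (O − E)² / E
  colored: (443 − 449.4375)² / 449.4375 = 0.0922
  colorless: (356 − 349.5625)² / 349.5625 = 0.1186
χ² = 0.0922 + 0.1186 = 0.2108 ≈ 0.211

0.211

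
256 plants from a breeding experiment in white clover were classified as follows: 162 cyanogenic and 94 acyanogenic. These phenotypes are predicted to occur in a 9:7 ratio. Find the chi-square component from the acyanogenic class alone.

2.893

Total ratio parts = 16. Expected numbers out of 256:
  cyanogenic: 256 × 9/16 = 144
  acyanogenic: 256 × 7/16 = 112
Contribution of acyanogenic: (94 − 112)² / 112 = 2.8929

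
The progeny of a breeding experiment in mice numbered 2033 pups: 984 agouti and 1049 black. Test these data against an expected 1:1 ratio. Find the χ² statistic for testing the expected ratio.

2.078

The 1:1 ratio has 2 parts, so with N = 2033 the expected counts are:
  agouti: 2033 × 1/2 = 1016.5
  black: 2033 × 1/2 = 1016.5
χ² = Σ (O − E)² / E
  agouti: (984 − 1016.5)² / 1016.5 = 1.0391
  black: (1049 − 1016.5)² / 1016.5 = 1.0391
χ² = 1.0391 + 1.0391 = 2.0782 ≈ 2.078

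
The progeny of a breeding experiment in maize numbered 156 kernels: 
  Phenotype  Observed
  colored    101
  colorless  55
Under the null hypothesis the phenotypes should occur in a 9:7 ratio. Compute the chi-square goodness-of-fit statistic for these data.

4.573

Under the 9:7 hypothesis (Σ ratio = 16, N = 156):
  colored: 156 × 9/16 = 87.75
  colorless: 156 × 7/16 = 68.25
χ² = Σ (O − E)² / E
  colored: (101 − 87.75)² / 87.75 = 2.0007
  colorless: (55 − 68.25)² / 68.25 = 2.5723
χ² = 2.0007 + 2.5723 = 4.573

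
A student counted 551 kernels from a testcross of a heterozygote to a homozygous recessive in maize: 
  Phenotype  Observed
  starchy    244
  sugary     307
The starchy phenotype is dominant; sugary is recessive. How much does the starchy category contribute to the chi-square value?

A testcross of a heterozygote (Aa × aa) gives a 1:1 phenotypic ratio.
The 1:1 ratio has 2 parts, so with N = 551 the expected counts are:
  starchy: 551 × 1/2 = 275.5
  sugary: 551 × 1/2 = 275.5
Contribution of starchy: (244 − 275.5)² / 275.5 = 3.6016

3.602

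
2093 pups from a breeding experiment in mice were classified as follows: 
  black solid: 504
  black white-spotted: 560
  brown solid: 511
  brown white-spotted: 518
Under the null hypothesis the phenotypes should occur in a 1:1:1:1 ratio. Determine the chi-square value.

3.629

Under the 1:1:1:1 hypothesis (Σ ratio = 4, N = 2093):
  black solid: 2093 × 1/4 = 523.25
  black white-spotted: 2093 × 1/4 = 523.25
  brown solid: 2093 × 1/4 = 523.25
  brown white-spotted: 2093 × 1/4 = 523.25
χ² = Σ (O − E)² / E
  black solid: (504 − 523.25)² / 523.25 = 0.7082
  black white-spotted: (560 − 523.25)² / 523.25 = 2.5811
  brown solid: (511 − 523.25)² / 523.25 = 0.2868
  brown white-spotted: (518 − 523.25)² / 523.25 = 0.0527
χ² = 0.7082 + 2.5811 + 0.2868 + 0.0527 = 3.6288 ≈ 3.629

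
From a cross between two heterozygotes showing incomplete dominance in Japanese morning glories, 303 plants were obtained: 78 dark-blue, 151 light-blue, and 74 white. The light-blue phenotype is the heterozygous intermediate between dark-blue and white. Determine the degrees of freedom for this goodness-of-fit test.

With incomplete dominance, a heterozygote × heterozygote cross gives a 1:2:1 phenotypic ratio.
A goodness-of-fit test with 3 phenotype classes has df = 3 − 1 = 2.

2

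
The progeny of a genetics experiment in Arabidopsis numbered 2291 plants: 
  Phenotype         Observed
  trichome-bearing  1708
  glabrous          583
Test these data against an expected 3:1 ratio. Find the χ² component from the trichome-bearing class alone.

Under the 3:1 hypothesis (Σ ratio = 4, N = 2291):
  trichome-bearing: 2291 × 3/4 = 1718.25
  glabrous: 2291 × 1/4 = 572.75
Contribution of trichome-bearing: (1708 − 1718.25)² / 1718.25 = 0.0611

0.061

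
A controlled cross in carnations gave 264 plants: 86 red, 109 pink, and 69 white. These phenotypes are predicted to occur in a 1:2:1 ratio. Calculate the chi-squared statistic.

10.205

Expected counts for N = 264 under a 1:2:1 ratio (total parts = 4):
  red: 264 × 1/4 = 66
  pink: 264 × 2/4 = 132
  white: 264 × 1/4 = 66
χ² = Σ (O − E)² / E
  red: (86 − 66)² / 66 = 6.0606
  pink: (109 − 132)² / 132 = 4.0076
  white: (69 − 66)² / 66 = 0.1364
χ² = 6.0606 + 4.0076 + 0.1364 = 10.2046 ≈ 10.205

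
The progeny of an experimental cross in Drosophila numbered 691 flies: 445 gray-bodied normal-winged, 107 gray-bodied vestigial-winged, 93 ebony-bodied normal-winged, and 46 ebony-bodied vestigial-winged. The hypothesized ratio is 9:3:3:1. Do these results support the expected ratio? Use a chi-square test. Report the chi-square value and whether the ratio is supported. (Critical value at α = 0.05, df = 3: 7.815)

22.589; not consistent

Expected counts for N = 691 under a 9:3:3:1 ratio (total parts = 16):
  gray-bodied normal-winged: 691 × 9/16 = 388.6875
  gray-bodied vestigial-winged: 691 × 3/16 = 129.5625
  ebony-bodied normal-winged: 691 × 3/16 = 129.5625
  ebony-bodied vestigial-winged: 691 × 1/16 = 43.1875
χ² = Σ (O − E)² / E
  gray-bodied normal-winged: (445 − 388.6875)² / 388.6875 = 8.1585
  gray-bodied vestigial-winged: (107 − 129.5625)² / 129.5625 = 3.9291
  ebony-bodied normal-winged: (93 − 129.5625)² / 129.5625 = 10.3179
  ebony-bodied vestigial-winged: (46 − 43.1875)² / 43.1875 = 0.1832
χ² = 8.1585 + 3.9291 + 10.3179 + 0.1832 = 22.5887 ≈ 22.589
Degrees of freedom = 4 − 1 = 3; critical value at α = 0.05 is 7.815.
Since 22.589 > 7.815, we reject the null hypothesis — the data do not fit the 9:3:3:1 ratio.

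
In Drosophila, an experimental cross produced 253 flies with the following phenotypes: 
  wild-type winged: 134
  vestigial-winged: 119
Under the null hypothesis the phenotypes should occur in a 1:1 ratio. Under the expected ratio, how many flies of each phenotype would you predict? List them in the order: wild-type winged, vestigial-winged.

126.5, 126.5

Under the 1:1 hypothesis (Σ ratio = 2, N = 253):
  wild-type winged: 253 × 1/2 = 126.5
  vestigial-winged: 253 × 1/2 = 126.5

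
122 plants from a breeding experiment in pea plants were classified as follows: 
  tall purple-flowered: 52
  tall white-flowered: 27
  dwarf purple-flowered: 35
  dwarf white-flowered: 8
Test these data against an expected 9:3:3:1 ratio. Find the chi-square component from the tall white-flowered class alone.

0.744

Expected counts for N = 122 under a 9:3:3:1 ratio (total parts = 16):
  tall purple-flowered: 122 × 9/16 = 68.625
  tall white-flowered: 122 × 3/16 = 22.875
  dwarf purple-flowered: 122 × 3/16 = 22.875
  dwarf white-flowered: 122 × 1/16 = 7.625
Contribution of tall white-flowered: (27 − 22.875)² / 22.875 = 0.7439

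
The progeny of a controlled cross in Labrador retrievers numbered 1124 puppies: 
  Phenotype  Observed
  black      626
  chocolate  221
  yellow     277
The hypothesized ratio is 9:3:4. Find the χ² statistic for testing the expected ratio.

0.617

Total ratio parts = 16. Expected numbers out of 1124:
  black: 1124 × 9/16 = 632.25
  chocolate: 1124 × 3/16 = 210.75
  yellow: 1124 × 4/16 = 281
χ² = Σ (O − E)² / E
  black: (626 − 632.25)² / 632.25 = 0.0618
  chocolate: (221 − 210.75)² / 210.75 = 0.4985
  yellow: (277 − 281)² / 281 = 0.0569
χ² = 0.0618 + 0.4985 + 0.0569 = 0.6172 ≈ 0.617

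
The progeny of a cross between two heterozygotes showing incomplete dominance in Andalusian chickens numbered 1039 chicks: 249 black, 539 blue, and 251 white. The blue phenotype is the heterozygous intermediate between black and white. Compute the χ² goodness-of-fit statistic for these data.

1.472

With incomplete dominance, a heterozygote × heterozygote cross gives a 1:2:1 phenotypic ratio.
Total ratio parts = 4. Expected numbers out of 1039:
  black: 1039 × 1/4 = 259.75
  blue: 1039 × 2/4 = 519.5
  white: 1039 × 1/4 = 259.75
χ² = Σ (O − E)² / E
  black: (249 − 259.75)² / 259.75 = 0.4449
  blue: (539 − 519.5)² / 519.5 = 0.7320
  white: (251 − 259.75)² / 259.75 = 0.2948
χ² = 0.4449 + 0.7320 + 0.2948 = 1.4717 ≈ 1.472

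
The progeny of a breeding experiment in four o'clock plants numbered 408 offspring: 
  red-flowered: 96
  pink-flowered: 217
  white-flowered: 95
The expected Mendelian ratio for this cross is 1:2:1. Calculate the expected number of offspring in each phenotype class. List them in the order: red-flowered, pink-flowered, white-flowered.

The 1:2:1 ratio has 4 parts, so with N = 408 the expected counts are:
  red-flowered: 408 × 1/4 = 102
  pink-flowered: 408 × 2/4 = 204
  white-flowered: 408 × 1/4 = 102

102, 204, 102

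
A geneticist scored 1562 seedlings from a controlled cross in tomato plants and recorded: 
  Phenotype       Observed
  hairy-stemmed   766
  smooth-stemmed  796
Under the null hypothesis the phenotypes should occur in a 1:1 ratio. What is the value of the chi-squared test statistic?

Expected counts for N = 1562 under a 1:1 ratio (total parts = 2):
  hairy-stemmed: 1562 × 1/2 = 781
  smooth-stemmed: 1562 × 1/2 = 781
χ² = Σ (O − E)² / E
  hairy-stemmed: (766 − 781)² / 781 = 0.2881
  smooth-stemmed: (796 − 781)² / 781 = 0.2881
χ² = 0.2881 + 0.2881 = 0.5762 ≈ 0.576

0.576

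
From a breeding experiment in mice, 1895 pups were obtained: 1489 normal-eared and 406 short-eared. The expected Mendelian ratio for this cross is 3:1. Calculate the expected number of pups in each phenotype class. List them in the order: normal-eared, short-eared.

1421.25, 473.75

The 3:1 ratio has 4 parts, so with N = 1895 the expected counts are:
  normal-eared: 1895 × 3/4 = 1421.25
  short-eared: 1895 × 1/4 = 473.75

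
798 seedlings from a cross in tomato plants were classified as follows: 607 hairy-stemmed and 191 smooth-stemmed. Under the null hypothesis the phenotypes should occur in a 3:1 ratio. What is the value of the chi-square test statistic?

0.483

The 3:1 ratio has 4 parts, so with N = 798 the expected counts are:
  hairy-stemmed: 798 × 3/4 = 598.5
  smooth-stemmed: 798 × 1/4 = 199.5
χ² = Σ (O − E)² / E
  hairy-stemmed: (607 − 598.5)² / 598.5 = 0.1207
  smooth-stemmed: (191 − 199.5)² / 199.5 = 0.3622
χ² = 0.1207 + 0.3622 = 0.4829 ≈ 0.483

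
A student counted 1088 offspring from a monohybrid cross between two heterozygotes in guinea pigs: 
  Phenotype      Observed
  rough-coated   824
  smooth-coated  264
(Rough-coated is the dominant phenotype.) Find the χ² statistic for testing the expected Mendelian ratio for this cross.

0.314

For a monohybrid cross between heterozygotes with complete dominance, the expected phenotypic ratio is 3:1.
Expected counts for N = 1088 under a 3:1 ratio (total parts = 4):
  rough-coated: 1088 × 3/4 = 816
  smooth-coated: 1088 × 1/4 = 272
χ² = Σ (O − E)² / E
  rough-coated: (824 − 816)² / 816 = 0.0784
  smooth-coated: (264 − 272)² / 272 = 0.2353
χ² = 0.0784 + 0.2353 = 0.3137 ≈ 0.314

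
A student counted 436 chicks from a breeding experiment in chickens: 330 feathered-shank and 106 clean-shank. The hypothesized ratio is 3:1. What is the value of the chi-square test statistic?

0.110

Total ratio parts = 4. Expected numbers out of 436:
  feathered-shank: 436 × 3/4 = 327
  clean-shank: 436 × 1/4 = 109
χ² = Σ (O − E)² / E
  feathered-shank: (330 − 327)² / 327 = 0.0275
  clean-shank: (106 − 109)² / 109 = 0.0826
χ² = 0.0275 + 0.0826 = 0.1101 ≈ 0.110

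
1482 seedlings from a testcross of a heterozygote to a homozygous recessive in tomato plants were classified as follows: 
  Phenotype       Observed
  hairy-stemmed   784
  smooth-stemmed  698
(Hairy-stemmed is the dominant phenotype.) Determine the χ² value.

A testcross of a heterozygote (Aa × aa) gives a 1:1 phenotypic ratio.
Expected counts for N = 1482 under a 1:1 ratio (total parts = 2):
  hairy-stemmed: 1482 × 1/2 = 741
  smooth-stemmed: 1482 × 1/2 = 741
χ² = Σ (O − E)² / E
  hairy-stemmed: (784 − 741)² / 741 = 2.4953
  smooth-stemmed: (698 − 741)² / 741 = 2.4953
χ² = 2.4953 + 2.4953 = 4.9906 ≈ 4.991

4.991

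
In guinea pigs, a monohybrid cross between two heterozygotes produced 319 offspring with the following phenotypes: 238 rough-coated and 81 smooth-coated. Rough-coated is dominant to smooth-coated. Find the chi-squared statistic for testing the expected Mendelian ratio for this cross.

For a monohybrid cross between heterozygotes with complete dominance, the expected phenotypic ratio is 3:1.
Under the 3:1 hypothesis (Σ ratio = 4, N = 319):
  rough-coated: 319 × 3/4 = 239.25
  smooth-coated: 319 × 1/4 = 79.75
χ² = Σ (O − E)² / E
  rough-coated: (238 − 239.25)² / 239.25 = 0.0065
  smooth-coated: (81 − 79.75)² / 79.75 = 0.0196
χ² = 0.0065 + 0.0196 = 0.0261 ≈ 0.026

0.026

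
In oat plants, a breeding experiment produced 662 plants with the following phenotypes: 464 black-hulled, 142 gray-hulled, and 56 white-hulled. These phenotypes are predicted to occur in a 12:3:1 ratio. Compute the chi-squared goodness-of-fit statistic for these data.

9.871

Under the 12:3:1 hypothesis (Σ ratio = 16, N = 662):
  black-hulled: 662 × 12/16 = 496.5
  gray-hulled: 662 × 3/16 = 124.125
  white-hulled: 662 × 1/16 = 41.375
χ² = Σ (O − E)² / E
  black-hulled: (464 − 496.5)² / 496.5 = 2.1274
  gray-hulled: (142 − 124.125)² / 124.125 = 2.5741
  white-hulled: (56 − 41.375)² / 41.375 = 5.1696
χ² = 2.1274 + 2.5741 + 5.1696 = 9.8711 ≈ 9.871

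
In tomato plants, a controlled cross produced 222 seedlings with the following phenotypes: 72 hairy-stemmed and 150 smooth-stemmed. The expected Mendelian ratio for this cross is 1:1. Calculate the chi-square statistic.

Under the 1:1 hypothesis (Σ ratio = 2, N = 222):
  hairy-stemmed: 222 × 1/2 = 111
  smooth-stemmed: 222 × 1/2 = 111
χ² = Σ (O − E)² / E
  hairy-stemmed: (72 − 111)² / 111 = 13.7027
  smooth-stemmed: (150 − 111)² / 111 = 13.7027
χ² = 13.7027 + 13.7027 = 27.4054 ≈ 27.405

27.405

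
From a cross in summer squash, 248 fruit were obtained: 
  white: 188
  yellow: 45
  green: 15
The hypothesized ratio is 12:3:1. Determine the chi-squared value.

0.086

Total ratio parts = 16. Expected numbers out of 248:
  white: 248 × 12/16 = 186
  yellow: 248 × 3/16 = 46.5
  green: 248 × 1/16 = 15.5
χ² = Σ (O − E)² / E
  white: (188 − 186)² / 186 = 0.0215
  yellow: (45 − 46.5)² / 46.5 = 0.0484
  green: (15 − 15.5)² / 15.5 = 0.0161
χ² = 0.0215 + 0.0484 + 0.0161 = 0.086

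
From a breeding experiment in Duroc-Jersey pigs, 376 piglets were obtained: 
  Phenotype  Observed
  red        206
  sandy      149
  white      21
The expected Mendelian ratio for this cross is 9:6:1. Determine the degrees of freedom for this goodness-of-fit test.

2

A goodness-of-fit test with 3 phenotype classes has df = 3 − 1 = 2.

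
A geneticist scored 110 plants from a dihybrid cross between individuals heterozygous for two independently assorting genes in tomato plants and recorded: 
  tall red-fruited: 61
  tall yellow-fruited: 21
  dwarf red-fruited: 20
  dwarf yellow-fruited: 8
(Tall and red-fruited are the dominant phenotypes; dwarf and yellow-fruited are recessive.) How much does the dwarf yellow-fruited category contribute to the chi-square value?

0.184

A dihybrid F₂ with independent assortment and complete dominance at both loci gives a 9:3:3:1 phenotypic ratio.
Under the 9:3:3:1 hypothesis (Σ ratio = 16, N = 110):
  tall red-fruited: 110 × 9/16 = 61.875
  tall yellow-fruited: 110 × 3/16 = 20.625
  dwarf red-fruited: 110 × 3/16 = 20.625
  dwarf yellow-fruited: 110 × 1/16 = 6.875
Contribution of dwarf yellow-fruited: (8 − 6.875)² / 6.875 = 0.1841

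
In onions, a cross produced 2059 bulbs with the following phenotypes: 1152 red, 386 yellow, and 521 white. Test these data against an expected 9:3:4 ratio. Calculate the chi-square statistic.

0.109

The 9:3:4 ratio has 16 parts, so with N = 2059 the expected counts are:
  red: 2059 × 9/16 = 1158.1875
  yellow: 2059 × 3/16 = 386.0625
  white: 2059 × 4/16 = 514.75
χ² = Σ (O − E)² / E
  red: (1152 − 1158.1875)² / 1158.1875 = 0.0331
  yellow: (386 − 386.0625)² / 386.0625 = 0.0000
  white: (521 − 514.75)² / 514.75 = 0.0759
χ² = 0.0331 + 0.0000 + 0.0759 = 0.109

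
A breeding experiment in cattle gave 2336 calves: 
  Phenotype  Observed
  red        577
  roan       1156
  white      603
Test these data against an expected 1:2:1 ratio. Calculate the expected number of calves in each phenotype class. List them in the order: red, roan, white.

584, 1168, 584

Total ratio parts = 4. Expected numbers out of 2336:
  red: 2336 × 1/4 = 584
  roan: 2336 × 2/4 = 1168
  white: 2336 × 1/4 = 584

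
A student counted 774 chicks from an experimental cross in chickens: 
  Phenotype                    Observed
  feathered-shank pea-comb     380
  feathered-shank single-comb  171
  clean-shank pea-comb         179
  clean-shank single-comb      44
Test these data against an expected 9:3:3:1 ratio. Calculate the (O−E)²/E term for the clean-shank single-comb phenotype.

0.396

Under the 9:3:3:1 hypothesis (Σ ratio = 16, N = 774):
  feathered-shank pea-comb: 774 × 9/16 = 435.375
  feathered-shank single-comb: 774 × 3/16 = 145.125
  clean-shank pea-comb: 774 × 3/16 = 145.125
  clean-shank single-comb: 774 × 1/16 = 48.375
Contribution of clean-shank single-comb: (44 − 48.375)² / 48.375 = 0.3957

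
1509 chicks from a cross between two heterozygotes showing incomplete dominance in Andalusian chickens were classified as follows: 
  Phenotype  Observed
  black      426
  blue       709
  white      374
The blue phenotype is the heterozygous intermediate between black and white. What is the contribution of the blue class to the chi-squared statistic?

2.744

With incomplete dominance, a heterozygote × heterozygote cross gives a 1:2:1 phenotypic ratio.
The 1:2:1 ratio has 4 parts, so with N = 1509 the expected counts are:
  black: 1509 × 1/4 = 377.25
  blue: 1509 × 2/4 = 754.5
  white: 1509 × 1/4 = 377.25
Contribution of blue: (709 − 754.5)² / 754.5 = 2.7439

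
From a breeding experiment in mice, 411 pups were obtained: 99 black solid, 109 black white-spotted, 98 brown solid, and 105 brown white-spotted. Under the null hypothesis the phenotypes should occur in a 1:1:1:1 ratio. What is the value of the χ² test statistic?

0.786

Expected counts for N = 411 under a 1:1:1:1 ratio (total parts = 4):
  black solid: 411 × 1/4 = 102.75
  black white-spotted: 411 × 1/4 = 102.75
  brown solid: 411 × 1/4 = 102.75
  brown white-spotted: 411 × 1/4 = 102.75
χ² = Σ (O − E)² / E
  black solid: (99 − 102.75)² / 102.75 = 0.1369
  black white-spotted: (109 − 102.75)² / 102.75 = 0.3802
  brown solid: (98 − 102.75)² / 102.75 = 0.2196
  brown white-spotted: (105 − 102.75)² / 102.75 = 0.0493
χ² = 0.1369 + 0.3802 + 0.2196 + 0.0493 = 0.786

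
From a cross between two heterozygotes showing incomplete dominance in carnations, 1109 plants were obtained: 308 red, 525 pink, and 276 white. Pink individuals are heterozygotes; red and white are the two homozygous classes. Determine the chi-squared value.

With incomplete dominance, a heterozygote × heterozygote cross gives a 1:2:1 phenotypic ratio.
Expected counts for N = 1109 under a 1:2:1 ratio (total parts = 4):
  red: 1109 × 1/4 = 277.25
  pink: 1109 × 2/4 = 554.5
  white: 1109 × 1/4 = 277.25
χ² = Σ (O − E)² / E
  red: (308 − 277.25)² / 277.25 = 3.4105
  pink: (525 − 554.5)² / 554.5 = 1.5694
  white: (276 − 277.25)² / 277.25 = 0.0056
χ² = 3.4105 + 1.5694 + 0.0056 = 4.9855 ≈ 4.986

4.986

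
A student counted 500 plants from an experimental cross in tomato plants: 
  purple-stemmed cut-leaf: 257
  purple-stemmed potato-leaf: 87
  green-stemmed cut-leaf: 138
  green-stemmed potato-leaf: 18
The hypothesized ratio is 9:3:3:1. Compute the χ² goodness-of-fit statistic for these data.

29.081

Expected counts for N = 500 under a 9:3:3:1 ratio (total parts = 16):
  purple-stemmed cut-leaf: 500 × 9/16 = 281.25
  purple-stemmed potato-leaf: 500 × 3/16 = 93.75
  green-stemmed cut-leaf: 500 × 3/16 = 93.75
  green-stemmed potato-leaf: 500 × 1/16 = 31.25
χ² = Σ (O − E)² / E
  purple-stemmed cut-leaf: (257 − 281.25)² / 281.25 = 2.0909
  purple-stemmed potato-leaf: (87 − 93.75)² / 93.75 = 0.4860
  green-stemmed cut-leaf: (138 − 93.75)² / 93.75 = 20.8860
  green-stemmed potato-leaf: (18 − 31.25)² / 31.25 = 5.6180
χ² = 2.0909 + 0.4860 + 20.8860 + 5.6180 = 29.0809 ≈ 29.081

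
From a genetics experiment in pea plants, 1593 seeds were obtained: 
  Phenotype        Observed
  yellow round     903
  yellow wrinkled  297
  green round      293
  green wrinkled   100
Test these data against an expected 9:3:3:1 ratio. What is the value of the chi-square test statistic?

0.173

Total ratio parts = 16. Expected numbers out of 1593:
  yellow round: 1593 × 9/16 = 896.0625
  yellow wrinkled: 1593 × 3/16 = 298.6875
  green round: 1593 × 3/16 = 298.6875
  green wrinkled: 1593 × 1/16 = 99.5625
χ² = Σ (O − E)² / E
  yellow round: (903 − 896.0625)² / 896.0625 = 0.0537
  yellow wrinkled: (297 − 298.6875)² / 298.6875 = 0.0095
  green round: (293 − 298.6875)² / 298.6875 = 0.1083
  green wrinkled: (100 − 99.5625)² / 99.5625 = 0.0019
χ² = 0.0537 + 0.0095 + 0.1083 + 0.0019 = 0.1734 ≈ 0.173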